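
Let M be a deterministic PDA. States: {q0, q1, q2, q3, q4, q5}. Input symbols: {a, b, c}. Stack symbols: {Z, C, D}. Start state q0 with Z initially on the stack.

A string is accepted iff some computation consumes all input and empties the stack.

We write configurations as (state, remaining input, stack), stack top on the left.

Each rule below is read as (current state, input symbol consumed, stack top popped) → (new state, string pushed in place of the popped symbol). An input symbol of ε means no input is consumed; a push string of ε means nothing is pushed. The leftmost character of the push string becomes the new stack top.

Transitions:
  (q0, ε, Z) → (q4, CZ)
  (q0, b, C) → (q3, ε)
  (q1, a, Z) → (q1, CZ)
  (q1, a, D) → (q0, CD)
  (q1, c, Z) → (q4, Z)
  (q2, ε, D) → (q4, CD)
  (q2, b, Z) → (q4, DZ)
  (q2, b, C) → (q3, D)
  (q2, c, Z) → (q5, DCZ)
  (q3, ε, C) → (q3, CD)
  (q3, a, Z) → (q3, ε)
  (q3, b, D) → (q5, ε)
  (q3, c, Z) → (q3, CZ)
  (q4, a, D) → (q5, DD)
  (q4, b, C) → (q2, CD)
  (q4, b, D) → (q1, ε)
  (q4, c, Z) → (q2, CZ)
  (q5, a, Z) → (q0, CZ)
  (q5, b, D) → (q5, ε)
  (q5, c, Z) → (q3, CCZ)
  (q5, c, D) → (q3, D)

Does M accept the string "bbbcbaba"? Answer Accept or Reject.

Accept

(q0, bbbcbaba, Z) ⊢ (q4, bbbcbaba, CZ) ⊢ (q2, bbcbaba, CDZ) ⊢ (q3, bcbaba, DDZ) ⊢ (q5, cbaba, DZ) ⊢ (q3, baba, DZ) ⊢ (q5, aba, Z) ⊢ (q0, ba, CZ) ⊢ (q3, a, Z) ⊢ (q3, ε, ε)
All input consumed and the stack is empty.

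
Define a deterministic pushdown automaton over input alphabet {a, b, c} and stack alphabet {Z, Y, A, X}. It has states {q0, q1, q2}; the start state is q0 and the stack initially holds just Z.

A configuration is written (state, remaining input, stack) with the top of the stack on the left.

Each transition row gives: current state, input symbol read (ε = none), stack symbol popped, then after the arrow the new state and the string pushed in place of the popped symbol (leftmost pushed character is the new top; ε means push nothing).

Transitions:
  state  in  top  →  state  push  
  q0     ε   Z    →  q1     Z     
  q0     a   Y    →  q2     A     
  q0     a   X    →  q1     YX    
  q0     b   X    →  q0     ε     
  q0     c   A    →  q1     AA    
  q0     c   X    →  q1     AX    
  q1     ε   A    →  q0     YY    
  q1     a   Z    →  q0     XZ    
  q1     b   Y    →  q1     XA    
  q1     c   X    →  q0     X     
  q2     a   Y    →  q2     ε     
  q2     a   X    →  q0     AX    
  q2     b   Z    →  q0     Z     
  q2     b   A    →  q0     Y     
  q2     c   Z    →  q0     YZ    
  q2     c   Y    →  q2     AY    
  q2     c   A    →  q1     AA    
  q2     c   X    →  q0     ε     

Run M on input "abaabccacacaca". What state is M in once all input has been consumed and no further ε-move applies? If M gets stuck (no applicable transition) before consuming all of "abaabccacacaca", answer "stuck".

(q0, abaabccacacaca, Z)
  ε-move, top Z: go to q1, push Z → (q1, abaabccacacaca, Z)
  read a, top Z: go to q0, push XZ → (q0, baabccacacaca, XZ)
  read b, top X: go to q0, push ε → (q0, aabccacacaca, Z)
  ε-move, top Z: go to q1, push Z → (q1, aabccacacaca, Z)
  read a, top Z: go to q0, push XZ → (q0, abccacacaca, XZ)
  read a, top X: go to q1, push YX → (q1, bccacacaca, YXZ)
  read b, top Y: go to q1, push XA → (q1, ccacacaca, XAXZ)
  read c, top X: go to q0, push X → (q0, cacacaca, XAXZ)
  read c, top X: go to q1, push AX → (q1, acacaca, AXAXZ)
  ε-move, top A: go to q0, push YY → (q0, acacaca, YYXAXZ)
  read a, top Y: go to q2, push A → (q2, cacaca, AYXAXZ)
  read c, top A: go to q1, push AA → (q1, acaca, AAYXAXZ)
  ε-move, top A: go to q0, push YY → (q0, acaca, YYAYXAXZ)
  read a, top Y: go to q2, push A → (q2, caca, AYAYXAXZ)
  read c, top A: go to q1, push AA → (q1, aca, AAYAYXAXZ)
  ε-move, top A: go to q0, push YY → (q0, aca, YYAYAYXAXZ)
  read a, top Y: go to q2, push A → (q2, ca, AYAYAYXAXZ)
  read c, top A: go to q1, push AA → (q1, a, AAYAYAYXAXZ)
  ε-move, top A: go to q0, push YY → (q0, a, YYAYAYAYXAXZ)
  read a, top Y: go to q2, push A → (q2, ε, AYAYAYAYXAXZ)
All input consumed; M is in state q2.

q2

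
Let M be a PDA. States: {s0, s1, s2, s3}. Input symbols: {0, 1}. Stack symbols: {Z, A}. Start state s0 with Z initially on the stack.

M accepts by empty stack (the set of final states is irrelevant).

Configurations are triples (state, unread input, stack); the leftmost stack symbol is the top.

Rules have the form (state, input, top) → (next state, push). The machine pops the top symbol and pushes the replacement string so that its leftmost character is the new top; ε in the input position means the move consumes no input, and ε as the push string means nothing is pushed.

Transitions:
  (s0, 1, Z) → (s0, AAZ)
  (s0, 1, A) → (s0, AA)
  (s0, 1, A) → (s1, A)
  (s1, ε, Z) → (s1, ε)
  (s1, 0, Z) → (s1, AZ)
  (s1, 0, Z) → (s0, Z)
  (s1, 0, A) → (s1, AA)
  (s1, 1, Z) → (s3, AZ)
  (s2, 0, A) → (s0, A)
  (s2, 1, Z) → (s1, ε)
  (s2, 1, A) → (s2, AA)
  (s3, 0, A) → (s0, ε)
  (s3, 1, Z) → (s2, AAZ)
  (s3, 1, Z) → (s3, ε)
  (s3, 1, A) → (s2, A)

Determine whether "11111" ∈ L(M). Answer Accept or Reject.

Reject

No computation consumes all input and empties the stack.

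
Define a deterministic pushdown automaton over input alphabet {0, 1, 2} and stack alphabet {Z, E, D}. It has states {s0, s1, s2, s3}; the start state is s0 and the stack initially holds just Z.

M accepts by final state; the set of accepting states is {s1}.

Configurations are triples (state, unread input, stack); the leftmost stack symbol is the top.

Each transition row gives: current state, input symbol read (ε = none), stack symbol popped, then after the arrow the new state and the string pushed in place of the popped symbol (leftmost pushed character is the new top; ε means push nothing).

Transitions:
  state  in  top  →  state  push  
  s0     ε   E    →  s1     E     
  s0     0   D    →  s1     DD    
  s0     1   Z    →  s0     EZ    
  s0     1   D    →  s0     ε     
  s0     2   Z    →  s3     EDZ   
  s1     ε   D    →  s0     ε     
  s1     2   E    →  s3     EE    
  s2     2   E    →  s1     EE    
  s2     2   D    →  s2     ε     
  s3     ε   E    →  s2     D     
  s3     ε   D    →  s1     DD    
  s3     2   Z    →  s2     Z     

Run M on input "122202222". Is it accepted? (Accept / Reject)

(s0, 122202222, Z)
  read 1, top Z: go to s0, push EZ → (s0, 22202222, EZ)
  ε-move, top E: go to s1, push E → (s1, 22202222, EZ)
  read 2, top E: go to s3, push EE → (s3, 2202222, EEZ)
  ε-move, top E: go to s2, push D → (s2, 2202222, DEZ)
  read 2, top D: go to s2, push ε → (s2, 202222, EZ)
  read 2, top E: go to s1, push EE → (s1, 02222, EEZ)
No transition applies at (s1, 02222, EEZ); input not fully consumed.

Reject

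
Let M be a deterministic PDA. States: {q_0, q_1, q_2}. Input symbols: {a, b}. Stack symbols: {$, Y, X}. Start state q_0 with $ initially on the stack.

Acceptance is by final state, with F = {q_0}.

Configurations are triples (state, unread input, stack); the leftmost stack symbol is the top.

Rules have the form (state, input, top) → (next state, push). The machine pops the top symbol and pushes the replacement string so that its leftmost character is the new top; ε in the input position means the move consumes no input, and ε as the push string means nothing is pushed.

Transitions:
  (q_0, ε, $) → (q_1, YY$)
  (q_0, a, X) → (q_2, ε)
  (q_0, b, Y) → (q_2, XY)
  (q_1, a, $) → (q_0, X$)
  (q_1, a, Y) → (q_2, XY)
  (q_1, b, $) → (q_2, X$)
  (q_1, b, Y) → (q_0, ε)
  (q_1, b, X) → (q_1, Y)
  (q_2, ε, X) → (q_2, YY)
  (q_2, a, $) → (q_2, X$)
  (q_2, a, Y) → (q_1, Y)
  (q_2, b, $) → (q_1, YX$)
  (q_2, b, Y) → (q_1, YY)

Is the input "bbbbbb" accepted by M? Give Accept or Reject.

Reject

(q_0, bbbbbb, $)
  ε-move, top $: go to q_1, push YY$ → (q_1, bbbbbb, YY$)
  read b, top Y: go to q_0, push ε → (q_0, bbbbb, Y$)
  read b, top Y: go to q_2, push XY → (q_2, bbbb, XY$)
  ε-move, top X: go to q_2, push YY → (q_2, bbbb, YYY$)
  read b, top Y: go to q_1, push YY → (q_1, bbb, YYYY$)
  read b, top Y: go to q_0, push ε → (q_0, bb, YYY$)
  read b, top Y: go to q_2, push XY → (q_2, b, XYYY$)
  ε-move, top X: go to q_2, push YY → (q_2, b, YYYYY$)
  read b, top Y: go to q_1, push YY → (q_1, ε, YYYYYY$)
All input consumed; state q_1 ∉ F and no further ε-move applies.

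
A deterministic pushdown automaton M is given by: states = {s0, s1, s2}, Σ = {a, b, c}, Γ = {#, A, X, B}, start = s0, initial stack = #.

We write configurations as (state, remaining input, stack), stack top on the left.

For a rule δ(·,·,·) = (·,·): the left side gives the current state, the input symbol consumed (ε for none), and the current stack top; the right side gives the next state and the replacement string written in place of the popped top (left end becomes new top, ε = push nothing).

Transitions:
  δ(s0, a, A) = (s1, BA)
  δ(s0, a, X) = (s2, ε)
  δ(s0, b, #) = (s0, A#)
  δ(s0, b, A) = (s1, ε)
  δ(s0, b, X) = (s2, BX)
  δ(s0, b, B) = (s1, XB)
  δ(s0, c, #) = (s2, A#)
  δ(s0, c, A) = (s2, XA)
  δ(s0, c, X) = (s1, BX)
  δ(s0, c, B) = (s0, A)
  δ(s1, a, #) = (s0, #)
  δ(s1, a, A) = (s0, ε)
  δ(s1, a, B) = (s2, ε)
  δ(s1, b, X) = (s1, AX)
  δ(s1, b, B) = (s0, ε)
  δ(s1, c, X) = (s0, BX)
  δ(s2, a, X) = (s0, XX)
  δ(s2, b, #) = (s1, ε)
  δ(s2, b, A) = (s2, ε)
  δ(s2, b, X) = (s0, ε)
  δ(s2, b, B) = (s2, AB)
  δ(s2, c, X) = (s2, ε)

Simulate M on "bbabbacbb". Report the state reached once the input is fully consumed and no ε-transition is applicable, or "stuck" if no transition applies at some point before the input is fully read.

(s0, bbabbacbb, #) ⊢ (s0, babbacbb, A#) ⊢ (s1, abbacbb, #) ⊢ (s0, bbacbb, #) ⊢ (s0, bacbb, A#) ⊢ (s1, acbb, #) ⊢ (s0, cbb, #) ⊢ (s2, bb, A#) ⊢ (s2, b, #) ⊢ (s1, ε, ε)
All input consumed; M is in state s1.

s1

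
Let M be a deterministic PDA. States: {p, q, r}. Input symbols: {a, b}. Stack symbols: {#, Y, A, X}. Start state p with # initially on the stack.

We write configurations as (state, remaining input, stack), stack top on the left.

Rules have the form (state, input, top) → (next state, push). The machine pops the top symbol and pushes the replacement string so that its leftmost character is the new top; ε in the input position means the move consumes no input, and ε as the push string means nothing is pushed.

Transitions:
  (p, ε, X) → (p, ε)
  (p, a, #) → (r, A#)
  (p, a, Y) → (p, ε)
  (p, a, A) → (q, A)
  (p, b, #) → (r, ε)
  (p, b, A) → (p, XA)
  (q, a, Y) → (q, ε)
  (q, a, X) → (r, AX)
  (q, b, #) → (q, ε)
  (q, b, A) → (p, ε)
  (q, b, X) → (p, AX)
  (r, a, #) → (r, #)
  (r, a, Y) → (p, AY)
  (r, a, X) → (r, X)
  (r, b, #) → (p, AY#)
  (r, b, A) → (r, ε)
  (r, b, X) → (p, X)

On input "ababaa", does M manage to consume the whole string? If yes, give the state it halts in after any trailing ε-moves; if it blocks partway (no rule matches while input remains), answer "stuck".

(p, ababaa, #)
  read a, top #: go to r, push A# → (r, babaa, A#)
  read b, top A: go to r, push ε → (r, abaa, #)
  read a, top #: go to r, push # → (r, baa, #)
  read b, top #: go to p, push AY# → (p, aa, AY#)
  read a, top A: go to q, push A → (q, a, AY#)
No transition for (q, a, top A); M blocks with input a remaining.

stuck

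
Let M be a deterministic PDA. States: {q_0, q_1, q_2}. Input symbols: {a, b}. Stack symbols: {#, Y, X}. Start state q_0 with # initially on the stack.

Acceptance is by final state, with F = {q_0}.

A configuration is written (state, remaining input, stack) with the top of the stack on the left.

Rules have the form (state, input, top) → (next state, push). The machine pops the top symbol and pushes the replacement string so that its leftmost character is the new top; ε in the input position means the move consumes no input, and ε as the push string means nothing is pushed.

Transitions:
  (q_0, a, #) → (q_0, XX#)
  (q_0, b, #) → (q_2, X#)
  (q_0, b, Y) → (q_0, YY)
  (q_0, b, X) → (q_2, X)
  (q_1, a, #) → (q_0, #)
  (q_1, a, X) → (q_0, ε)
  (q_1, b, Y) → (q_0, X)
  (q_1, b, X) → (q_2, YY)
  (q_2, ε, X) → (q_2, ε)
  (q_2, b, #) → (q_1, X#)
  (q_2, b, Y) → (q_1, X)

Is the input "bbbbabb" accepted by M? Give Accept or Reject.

Accept

(q_0, bbbbabb, #) ⊢ (q_2, bbbabb, X#) ⊢ (q_2, bbbabb, #) ⊢ (q_1, bbabb, X#) ⊢ (q_2, babb, YY#) ⊢ (q_1, abb, XY#) ⊢ (q_0, bb, Y#) ⊢ (q_0, b, YY#) ⊢ (q_0, ε, YYY#)
All input consumed; state q_0 ∈ F.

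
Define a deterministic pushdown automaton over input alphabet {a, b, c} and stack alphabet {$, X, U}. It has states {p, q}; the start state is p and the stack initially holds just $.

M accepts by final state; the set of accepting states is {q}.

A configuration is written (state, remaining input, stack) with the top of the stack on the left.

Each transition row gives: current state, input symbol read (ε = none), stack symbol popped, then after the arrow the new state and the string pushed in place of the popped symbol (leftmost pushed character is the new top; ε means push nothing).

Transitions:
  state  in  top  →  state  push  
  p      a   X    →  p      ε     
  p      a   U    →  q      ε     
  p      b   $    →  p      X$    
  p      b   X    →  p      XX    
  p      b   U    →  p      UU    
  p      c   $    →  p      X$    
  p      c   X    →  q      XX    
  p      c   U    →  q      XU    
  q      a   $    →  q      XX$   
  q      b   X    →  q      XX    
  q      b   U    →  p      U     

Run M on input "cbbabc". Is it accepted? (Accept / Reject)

(p, cbbabc, $) ⊢ (p, bbabc, X$) ⊢ (p, babc, XX$) ⊢ (p, abc, XXX$) ⊢ (p, bc, XX$) ⊢ (p, c, XXX$) ⊢ (q, ε, XXXX$)
All input consumed; state q ∈ F.

Accept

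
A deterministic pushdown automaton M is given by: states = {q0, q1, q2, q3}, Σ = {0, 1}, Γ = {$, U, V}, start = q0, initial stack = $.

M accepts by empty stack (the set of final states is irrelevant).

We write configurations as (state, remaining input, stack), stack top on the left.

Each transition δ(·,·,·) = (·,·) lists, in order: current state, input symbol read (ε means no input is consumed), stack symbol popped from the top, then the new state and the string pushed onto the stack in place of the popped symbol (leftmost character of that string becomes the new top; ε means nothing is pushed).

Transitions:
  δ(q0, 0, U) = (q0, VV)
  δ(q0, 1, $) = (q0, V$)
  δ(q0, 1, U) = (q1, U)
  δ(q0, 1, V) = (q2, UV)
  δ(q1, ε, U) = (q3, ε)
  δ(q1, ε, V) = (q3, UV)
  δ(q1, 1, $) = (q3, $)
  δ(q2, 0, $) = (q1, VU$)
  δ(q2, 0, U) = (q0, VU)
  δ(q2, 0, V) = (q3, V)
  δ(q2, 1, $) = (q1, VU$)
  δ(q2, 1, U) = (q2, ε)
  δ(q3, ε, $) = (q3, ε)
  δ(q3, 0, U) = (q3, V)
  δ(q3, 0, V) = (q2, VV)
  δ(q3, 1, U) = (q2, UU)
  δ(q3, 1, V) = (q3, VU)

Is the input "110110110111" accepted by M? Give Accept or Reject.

Reject

(q0, 110110110111, $) ⊢ (q0, 10110110111, V$) ⊢ (q2, 0110110111, UV$) ⊢ (q0, 110110111, VUV$) ⊢ (q2, 10110111, UVUV$) ⊢ (q2, 0110111, VUV$) ⊢ (q3, 110111, VUV$) ⊢ (q3, 10111, VUUV$) ⊢ (q3, 0111, VUUUV$) ⊢ (q2, 111, VVUUUV$)
No transition applies at (q2, 111, VVUUUV$); input not fully consumed.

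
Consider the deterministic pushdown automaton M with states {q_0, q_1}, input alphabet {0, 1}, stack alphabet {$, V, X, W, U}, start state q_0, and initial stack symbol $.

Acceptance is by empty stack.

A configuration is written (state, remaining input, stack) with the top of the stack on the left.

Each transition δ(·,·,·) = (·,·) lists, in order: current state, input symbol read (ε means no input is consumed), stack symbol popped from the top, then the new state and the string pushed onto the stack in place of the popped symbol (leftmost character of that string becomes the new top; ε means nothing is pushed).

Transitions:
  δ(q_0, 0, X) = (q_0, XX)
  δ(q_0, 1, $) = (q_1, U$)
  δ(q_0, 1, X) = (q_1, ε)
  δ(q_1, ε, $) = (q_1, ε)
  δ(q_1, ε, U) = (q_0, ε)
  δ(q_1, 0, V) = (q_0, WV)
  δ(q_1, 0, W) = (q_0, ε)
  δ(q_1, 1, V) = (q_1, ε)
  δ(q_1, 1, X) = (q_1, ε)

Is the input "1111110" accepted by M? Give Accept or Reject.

Reject

(q_0, 1111110, $)
  read 1, top $: go to q_1, push U$ → (q_1, 111110, U$)
  ε-move, top U: go to q_0, push ε → (q_0, 111110, $)
  read 1, top $: go to q_1, push U$ → (q_1, 11110, U$)
  ε-move, top U: go to q_0, push ε → (q_0, 11110, $)
  read 1, top $: go to q_1, push U$ → (q_1, 1110, U$)
  ε-move, top U: go to q_0, push ε → (q_0, 1110, $)
  read 1, top $: go to q_1, push U$ → (q_1, 110, U$)
  ε-move, top U: go to q_0, push ε → (q_0, 110, $)
  read 1, top $: go to q_1, push U$ → (q_1, 10, U$)
  ε-move, top U: go to q_0, push ε → (q_0, 10, $)
  read 1, top $: go to q_1, push U$ → (q_1, 0, U$)
  ε-move, top U: go to q_0, push ε → (q_0, 0, $)
No transition applies at (q_0, 0, $); input not fully consumed.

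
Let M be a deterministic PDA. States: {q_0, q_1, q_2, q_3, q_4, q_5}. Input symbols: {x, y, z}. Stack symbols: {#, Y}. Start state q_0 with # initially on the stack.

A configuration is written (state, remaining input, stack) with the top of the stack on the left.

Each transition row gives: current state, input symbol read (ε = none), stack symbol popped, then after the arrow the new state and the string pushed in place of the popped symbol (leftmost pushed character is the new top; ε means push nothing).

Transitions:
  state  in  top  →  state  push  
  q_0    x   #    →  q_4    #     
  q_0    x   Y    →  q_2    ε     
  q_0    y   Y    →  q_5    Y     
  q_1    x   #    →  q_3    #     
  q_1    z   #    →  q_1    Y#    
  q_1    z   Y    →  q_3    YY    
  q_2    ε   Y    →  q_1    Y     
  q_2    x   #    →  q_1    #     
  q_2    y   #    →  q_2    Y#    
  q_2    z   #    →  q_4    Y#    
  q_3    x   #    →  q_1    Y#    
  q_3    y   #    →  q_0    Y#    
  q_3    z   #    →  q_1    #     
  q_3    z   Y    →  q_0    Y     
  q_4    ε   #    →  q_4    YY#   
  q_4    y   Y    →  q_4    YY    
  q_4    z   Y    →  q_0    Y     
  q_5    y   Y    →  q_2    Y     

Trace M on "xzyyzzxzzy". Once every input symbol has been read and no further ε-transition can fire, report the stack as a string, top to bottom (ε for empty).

(q_0, xzyyzzxzzy, #)
  read x, top #: go to q_4, push # → (q_4, zyyzzxzzy, #)
  ε-move, top #: go to q_4, push YY# → (q_4, zyyzzxzzy, YY#)
  read z, top Y: go to q_0, push Y → (q_0, yyzzxzzy, YY#)
  read y, top Y: go to q_5, push Y → (q_5, yzzxzzy, YY#)
  read y, top Y: go to q_2, push Y → (q_2, zzxzzy, YY#)
  ε-move, top Y: go to q_1, push Y → (q_1, zzxzzy, YY#)
  read z, top Y: go to q_3, push YY → (q_3, zxzzy, YYY#)
  read z, top Y: go to q_0, push Y → (q_0, xzzy, YYY#)
  read x, top Y: go to q_2, push ε → (q_2, zzy, YY#)
  ε-move, top Y: go to q_1, push Y → (q_1, zzy, YY#)
  read z, top Y: go to q_3, push YY → (q_3, zy, YYY#)
  read z, top Y: go to q_0, push Y → (q_0, y, YYY#)
  read y, top Y: go to q_5, push Y → (q_5, ε, YYY#)
All input consumed in state q_5 with stack YYY#.

YYY#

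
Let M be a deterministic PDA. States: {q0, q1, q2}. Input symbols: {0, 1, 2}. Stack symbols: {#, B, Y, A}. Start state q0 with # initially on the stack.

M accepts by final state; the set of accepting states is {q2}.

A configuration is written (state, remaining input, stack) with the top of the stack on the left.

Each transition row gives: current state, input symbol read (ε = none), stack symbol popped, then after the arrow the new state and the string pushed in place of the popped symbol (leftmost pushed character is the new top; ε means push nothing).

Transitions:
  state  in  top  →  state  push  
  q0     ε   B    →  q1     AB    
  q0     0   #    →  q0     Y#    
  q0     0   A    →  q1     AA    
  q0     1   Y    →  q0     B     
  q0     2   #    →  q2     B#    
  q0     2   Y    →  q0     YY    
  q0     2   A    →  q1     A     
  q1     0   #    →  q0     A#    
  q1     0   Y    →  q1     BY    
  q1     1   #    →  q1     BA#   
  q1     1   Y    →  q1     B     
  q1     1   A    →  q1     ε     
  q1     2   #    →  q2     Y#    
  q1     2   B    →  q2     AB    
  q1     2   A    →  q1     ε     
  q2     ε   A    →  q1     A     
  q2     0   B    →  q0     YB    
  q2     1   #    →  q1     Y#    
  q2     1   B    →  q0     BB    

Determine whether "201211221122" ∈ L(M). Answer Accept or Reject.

Reject

(q0, 201211221122, #)
  read 2, top #: go to q2, push B# → (q2, 01211221122, B#)
  read 0, top B: go to q0, push YB → (q0, 1211221122, YB#)
  read 1, top Y: go to q0, push B → (q0, 211221122, BB#)
  ε-move, top B: go to q1, push AB → (q1, 211221122, ABB#)
  read 2, top A: go to q1, push ε → (q1, 11221122, BB#)
No transition applies at (q1, 11221122, BB#); input not fully consumed.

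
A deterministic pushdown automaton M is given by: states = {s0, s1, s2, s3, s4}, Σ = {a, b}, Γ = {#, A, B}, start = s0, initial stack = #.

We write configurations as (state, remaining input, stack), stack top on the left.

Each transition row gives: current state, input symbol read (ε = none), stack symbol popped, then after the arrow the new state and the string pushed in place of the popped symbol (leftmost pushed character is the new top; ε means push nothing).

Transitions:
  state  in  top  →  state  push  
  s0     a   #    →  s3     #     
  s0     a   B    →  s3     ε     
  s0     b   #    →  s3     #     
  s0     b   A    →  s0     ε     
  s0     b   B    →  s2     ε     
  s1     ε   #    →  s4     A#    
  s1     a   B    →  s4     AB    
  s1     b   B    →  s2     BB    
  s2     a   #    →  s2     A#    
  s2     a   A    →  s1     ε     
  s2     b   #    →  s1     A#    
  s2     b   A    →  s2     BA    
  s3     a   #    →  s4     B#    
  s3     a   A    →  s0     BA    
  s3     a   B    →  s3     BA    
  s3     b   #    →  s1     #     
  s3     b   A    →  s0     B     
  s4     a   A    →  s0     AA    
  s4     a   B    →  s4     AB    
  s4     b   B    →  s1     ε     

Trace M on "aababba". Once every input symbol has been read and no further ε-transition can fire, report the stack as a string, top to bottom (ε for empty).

#

(s0, aababba, #)
  read a, top #: go to s3, push # → (s3, ababba, #)
  read a, top #: go to s4, push B# → (s4, babba, B#)
  read b, top B: go to s1, push ε → (s1, abba, #)
  ε-move, top #: go to s4, push A# → (s4, abba, A#)
  read a, top A: go to s0, push AA → (s0, bba, AA#)
  read b, top A: go to s0, push ε → (s0, ba, A#)
  read b, top A: go to s0, push ε → (s0, a, #)
  read a, top #: go to s3, push # → (s3, ε, #)
All input consumed in state s3 with stack #.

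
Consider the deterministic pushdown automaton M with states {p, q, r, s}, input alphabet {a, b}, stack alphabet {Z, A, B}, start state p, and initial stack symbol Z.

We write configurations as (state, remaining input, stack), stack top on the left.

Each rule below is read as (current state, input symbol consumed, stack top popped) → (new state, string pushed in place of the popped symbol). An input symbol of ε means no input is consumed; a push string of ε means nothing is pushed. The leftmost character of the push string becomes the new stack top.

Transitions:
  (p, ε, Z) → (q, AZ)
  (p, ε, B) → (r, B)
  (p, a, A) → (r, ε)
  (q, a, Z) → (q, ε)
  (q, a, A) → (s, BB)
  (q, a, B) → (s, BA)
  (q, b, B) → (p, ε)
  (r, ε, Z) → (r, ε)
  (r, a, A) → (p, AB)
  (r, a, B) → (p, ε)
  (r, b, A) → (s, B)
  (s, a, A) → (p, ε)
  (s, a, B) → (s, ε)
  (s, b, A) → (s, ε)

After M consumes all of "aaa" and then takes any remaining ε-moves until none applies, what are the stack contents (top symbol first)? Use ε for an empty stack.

(p, aaa, Z)
  ε-move, top Z: go to q, push AZ → (q, aaa, AZ)
  read a, top A: go to s, push BB → (s, aa, BBZ)
  read a, top B: go to s, push ε → (s, a, BZ)
  read a, top B: go to s, push ε → (s, ε, Z)
All input consumed in state s with stack Z.

Z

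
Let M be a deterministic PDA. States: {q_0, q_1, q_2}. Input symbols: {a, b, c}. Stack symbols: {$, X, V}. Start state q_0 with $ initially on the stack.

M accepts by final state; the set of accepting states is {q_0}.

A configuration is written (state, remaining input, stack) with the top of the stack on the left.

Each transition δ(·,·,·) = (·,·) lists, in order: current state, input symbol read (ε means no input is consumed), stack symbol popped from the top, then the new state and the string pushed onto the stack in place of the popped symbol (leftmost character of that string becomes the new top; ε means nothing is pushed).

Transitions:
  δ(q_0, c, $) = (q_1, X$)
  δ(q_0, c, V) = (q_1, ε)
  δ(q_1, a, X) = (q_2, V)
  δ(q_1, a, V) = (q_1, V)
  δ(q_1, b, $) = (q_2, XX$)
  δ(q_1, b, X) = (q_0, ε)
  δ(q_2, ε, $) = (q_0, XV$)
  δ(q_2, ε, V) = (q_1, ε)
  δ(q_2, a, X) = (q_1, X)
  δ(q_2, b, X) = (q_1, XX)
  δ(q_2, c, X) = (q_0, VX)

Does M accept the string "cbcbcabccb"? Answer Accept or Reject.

(q_0, cbcbcabccb, $)
  read c, top $: go to q_1, push X$ → (q_1, bcbcabccb, X$)
  read b, top X: go to q_0, push ε → (q_0, cbcabccb, $)
  read c, top $: go to q_1, push X$ → (q_1, bcabccb, X$)
  read b, top X: go to q_0, push ε → (q_0, cabccb, $)
  read c, top $: go to q_1, push X$ → (q_1, abccb, X$)
  read a, top X: go to q_2, push V → (q_2, bccb, V$)
  ε-move, top V: go to q_1, push ε → (q_1, bccb, $)
  read b, top $: go to q_2, push XX$ → (q_2, ccb, XX$)
  read c, top X: go to q_0, push VX → (q_0, cb, VXX$)
  read c, top V: go to q_1, push ε → (q_1, b, XX$)
  read b, top X: go to q_0, push ε → (q_0, ε, X$)
All input consumed; state q_0 ∈ F.

Accept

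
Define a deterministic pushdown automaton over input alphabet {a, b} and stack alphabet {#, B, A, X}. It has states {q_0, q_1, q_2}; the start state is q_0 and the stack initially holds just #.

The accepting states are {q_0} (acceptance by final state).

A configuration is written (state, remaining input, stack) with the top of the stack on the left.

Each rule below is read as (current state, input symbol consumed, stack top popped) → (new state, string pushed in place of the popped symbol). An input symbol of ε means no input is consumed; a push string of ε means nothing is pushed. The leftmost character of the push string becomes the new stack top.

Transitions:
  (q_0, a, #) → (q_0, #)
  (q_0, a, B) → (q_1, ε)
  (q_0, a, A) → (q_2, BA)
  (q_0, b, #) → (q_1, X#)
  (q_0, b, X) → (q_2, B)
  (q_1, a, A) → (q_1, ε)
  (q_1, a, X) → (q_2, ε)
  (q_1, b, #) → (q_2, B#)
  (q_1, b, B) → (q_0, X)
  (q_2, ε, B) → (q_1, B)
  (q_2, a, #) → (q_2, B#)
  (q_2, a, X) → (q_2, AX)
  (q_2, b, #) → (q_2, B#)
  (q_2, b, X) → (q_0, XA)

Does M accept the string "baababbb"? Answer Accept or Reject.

(q_0, baababbb, #)
  read b, top #: go to q_1, push X# → (q_1, aababbb, X#)
  read a, top X: go to q_2, push ε → (q_2, ababbb, #)
  read a, top #: go to q_2, push B# → (q_2, babbb, B#)
  ε-move, top B: go to q_1, push B → (q_1, babbb, B#)
  read b, top B: go to q_0, push X → (q_0, abbb, X#)
No transition applies at (q_0, abbb, X#); input not fully consumed.

Reject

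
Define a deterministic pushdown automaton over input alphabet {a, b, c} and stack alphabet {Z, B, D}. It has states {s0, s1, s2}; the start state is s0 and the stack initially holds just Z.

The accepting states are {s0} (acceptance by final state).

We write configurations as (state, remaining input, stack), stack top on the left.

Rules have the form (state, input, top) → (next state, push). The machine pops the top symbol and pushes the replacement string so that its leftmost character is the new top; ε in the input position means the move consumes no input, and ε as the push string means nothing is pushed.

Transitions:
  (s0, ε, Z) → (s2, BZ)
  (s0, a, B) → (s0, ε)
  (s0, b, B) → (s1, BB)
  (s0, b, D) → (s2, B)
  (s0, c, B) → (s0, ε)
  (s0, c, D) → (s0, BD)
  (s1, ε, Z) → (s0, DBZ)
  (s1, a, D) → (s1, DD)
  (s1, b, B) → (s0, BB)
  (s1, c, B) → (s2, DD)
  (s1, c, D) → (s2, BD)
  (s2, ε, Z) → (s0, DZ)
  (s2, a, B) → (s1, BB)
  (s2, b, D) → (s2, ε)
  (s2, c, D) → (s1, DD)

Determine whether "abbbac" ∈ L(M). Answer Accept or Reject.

(s0, abbbac, Z) ⊢ (s2, abbbac, BZ) ⊢ (s1, bbbac, BBZ) ⊢ (s0, bbac, BBBZ) ⊢ (s1, bac, BBBBZ) ⊢ (s0, ac, BBBBBZ) ⊢ (s0, c, BBBBZ) ⊢ (s0, ε, BBBZ)
All input consumed; state s0 ∈ F.

Accept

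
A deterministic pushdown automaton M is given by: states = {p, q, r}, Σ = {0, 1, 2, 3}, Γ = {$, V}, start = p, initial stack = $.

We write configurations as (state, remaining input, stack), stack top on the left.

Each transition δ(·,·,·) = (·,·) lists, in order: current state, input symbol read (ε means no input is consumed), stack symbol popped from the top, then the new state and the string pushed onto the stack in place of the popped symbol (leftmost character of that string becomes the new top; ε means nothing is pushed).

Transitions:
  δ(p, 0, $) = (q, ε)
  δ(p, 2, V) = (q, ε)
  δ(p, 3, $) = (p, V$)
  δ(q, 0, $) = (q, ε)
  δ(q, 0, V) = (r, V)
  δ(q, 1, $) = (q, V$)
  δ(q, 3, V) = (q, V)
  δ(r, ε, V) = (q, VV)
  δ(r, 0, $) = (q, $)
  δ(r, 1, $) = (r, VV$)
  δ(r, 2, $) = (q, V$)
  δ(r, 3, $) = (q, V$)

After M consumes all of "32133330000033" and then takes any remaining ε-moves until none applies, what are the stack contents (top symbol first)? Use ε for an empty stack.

(p, 32133330000033, $)
  read 3, top $: go to p, push V$ → (p, 2133330000033, V$)
  read 2, top V: go to q, push ε → (q, 133330000033, $)
  read 1, top $: go to q, push V$ → (q, 33330000033, V$)
  read 3, top V: go to q, push V → (q, 3330000033, V$)
  read 3, top V: go to q, push V → (q, 330000033, V$)
  read 3, top V: go to q, push V → (q, 30000033, V$)
  read 3, top V: go to q, push V → (q, 0000033, V$)
  read 0, top V: go to r, push V → (r, 000033, V$)
  ε-move, top V: go to q, push VV → (q, 000033, VV$)
  read 0, top V: go to r, push V → (r, 00033, VV$)
  ε-move, top V: go to q, push VV → (q, 00033, VVV$)
  read 0, top V: go to r, push V → (r, 0033, VVV$)
  ε-move, top V: go to q, push VV → (q, 0033, VVVV$)
  read 0, top V: go to r, push V → (r, 033, VVVV$)
  ε-move, top V: go to q, push VV → (q, 033, VVVVV$)
  read 0, top V: go to r, push V → (r, 33, VVVVV$)
  ε-move, top V: go to q, push VV → (q, 33, VVVVVV$)
  read 3, top V: go to q, push V → (q, 3, VVVVVV$)
  read 3, top V: go to q, push V → (q, ε, VVVVVV$)
All input consumed in state q with stack VVVVVV$.

VVVVVV$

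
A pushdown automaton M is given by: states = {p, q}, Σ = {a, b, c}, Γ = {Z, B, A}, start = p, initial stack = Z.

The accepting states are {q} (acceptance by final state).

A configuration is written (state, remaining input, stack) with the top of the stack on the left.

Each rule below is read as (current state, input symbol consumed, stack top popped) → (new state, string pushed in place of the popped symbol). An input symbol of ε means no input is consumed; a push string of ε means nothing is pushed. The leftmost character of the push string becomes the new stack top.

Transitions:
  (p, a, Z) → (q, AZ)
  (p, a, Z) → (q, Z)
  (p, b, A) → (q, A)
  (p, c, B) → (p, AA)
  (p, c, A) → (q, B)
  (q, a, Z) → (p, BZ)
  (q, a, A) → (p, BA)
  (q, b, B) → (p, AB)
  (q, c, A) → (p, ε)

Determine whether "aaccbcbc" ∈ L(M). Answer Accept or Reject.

One accepting computation: (p, aaccbcbc, Z) ⊢ (q, accbcbc, AZ) ⊢ (p, ccbcbc, BAZ) ⊢ (p, cbcbc, AAAZ) ⊢ (q, bcbc, BAAZ) ⊢ (p, cbc, ABAAZ) ⊢ (q, bc, BBAAZ) ⊢ (p, c, ABBAAZ) ⊢ (q, ε, BBBAAZ)
All input consumed and state q ∈ F.

Accept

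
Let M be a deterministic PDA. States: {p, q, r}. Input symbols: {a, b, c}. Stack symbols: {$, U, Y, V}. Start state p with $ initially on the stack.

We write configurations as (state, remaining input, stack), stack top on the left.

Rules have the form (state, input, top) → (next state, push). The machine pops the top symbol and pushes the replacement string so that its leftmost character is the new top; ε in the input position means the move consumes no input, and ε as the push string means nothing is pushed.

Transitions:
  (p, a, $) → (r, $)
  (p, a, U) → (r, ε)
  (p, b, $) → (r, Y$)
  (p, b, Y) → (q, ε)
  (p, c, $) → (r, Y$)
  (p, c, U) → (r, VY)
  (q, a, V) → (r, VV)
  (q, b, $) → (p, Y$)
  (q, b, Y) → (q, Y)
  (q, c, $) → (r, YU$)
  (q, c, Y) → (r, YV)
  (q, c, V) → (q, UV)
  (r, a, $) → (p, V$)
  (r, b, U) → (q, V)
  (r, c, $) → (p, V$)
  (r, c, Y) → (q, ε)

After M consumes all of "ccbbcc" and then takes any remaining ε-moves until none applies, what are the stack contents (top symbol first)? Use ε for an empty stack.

(p, ccbbcc, $) ⊢ (r, cbbcc, Y$) ⊢ (q, bbcc, $) ⊢ (p, bcc, Y$) ⊢ (q, cc, $) ⊢ (r, c, YU$) ⊢ (q, ε, U$)
All input consumed in state q with stack U$.

U$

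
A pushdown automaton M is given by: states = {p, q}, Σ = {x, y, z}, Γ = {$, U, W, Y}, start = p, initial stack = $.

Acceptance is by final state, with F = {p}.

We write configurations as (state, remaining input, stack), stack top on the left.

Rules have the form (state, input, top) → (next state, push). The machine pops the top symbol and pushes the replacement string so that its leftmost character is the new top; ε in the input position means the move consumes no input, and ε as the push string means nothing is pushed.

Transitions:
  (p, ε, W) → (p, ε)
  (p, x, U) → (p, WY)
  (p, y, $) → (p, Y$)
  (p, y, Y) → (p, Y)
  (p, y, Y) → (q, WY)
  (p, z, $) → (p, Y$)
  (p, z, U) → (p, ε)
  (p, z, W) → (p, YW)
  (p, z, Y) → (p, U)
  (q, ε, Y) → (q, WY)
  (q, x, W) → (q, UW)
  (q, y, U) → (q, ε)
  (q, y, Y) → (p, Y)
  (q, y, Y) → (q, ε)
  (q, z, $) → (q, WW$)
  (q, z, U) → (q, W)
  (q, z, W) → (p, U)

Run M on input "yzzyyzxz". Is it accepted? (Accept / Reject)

Accept

One accepting computation: (p, yzzyyzxz, $) ⊢ (p, zzyyzxz, Y$) ⊢ (p, zyyzxz, U$) ⊢ (p, yyzxz, $) ⊢ (p, yzxz, Y$) ⊢ (p, zxz, Y$) ⊢ (p, xz, U$) ⊢ (p, z, WY$) ⊢ (p, ε, YWY$)
All input consumed and state p ∈ F.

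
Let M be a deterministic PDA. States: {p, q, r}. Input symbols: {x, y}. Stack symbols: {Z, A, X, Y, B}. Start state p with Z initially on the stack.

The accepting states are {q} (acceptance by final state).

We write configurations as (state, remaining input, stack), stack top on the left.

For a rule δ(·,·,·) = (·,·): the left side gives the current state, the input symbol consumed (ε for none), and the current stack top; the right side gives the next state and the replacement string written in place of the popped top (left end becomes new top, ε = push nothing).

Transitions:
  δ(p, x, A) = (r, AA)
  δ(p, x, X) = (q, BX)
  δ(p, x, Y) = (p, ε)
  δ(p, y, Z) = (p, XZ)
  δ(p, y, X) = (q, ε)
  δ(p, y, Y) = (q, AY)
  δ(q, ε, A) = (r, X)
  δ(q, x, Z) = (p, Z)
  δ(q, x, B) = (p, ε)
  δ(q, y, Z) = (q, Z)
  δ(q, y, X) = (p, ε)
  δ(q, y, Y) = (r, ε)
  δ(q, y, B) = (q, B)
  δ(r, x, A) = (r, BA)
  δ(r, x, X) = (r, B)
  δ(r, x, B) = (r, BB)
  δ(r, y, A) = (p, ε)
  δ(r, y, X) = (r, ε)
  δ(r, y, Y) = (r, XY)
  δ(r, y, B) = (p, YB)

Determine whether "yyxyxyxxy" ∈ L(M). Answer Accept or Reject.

(p, yyxyxyxxy, Z)
  read y, top Z: go to p, push XZ → (p, yxyxyxxy, XZ)
  read y, top X: go to q, push ε → (q, xyxyxxy, Z)
  read x, top Z: go to p, push Z → (p, yxyxxy, Z)
  read y, top Z: go to p, push XZ → (p, xyxxy, XZ)
  read x, top X: go to q, push BX → (q, yxxy, BXZ)
  read y, top B: go to q, push B → (q, xxy, BXZ)
  read x, top B: go to p, push ε → (p, xy, XZ)
  read x, top X: go to q, push BX → (q, y, BXZ)
  read y, top B: go to q, push B → (q, ε, BXZ)
All input consumed; state q ∈ F.

Accept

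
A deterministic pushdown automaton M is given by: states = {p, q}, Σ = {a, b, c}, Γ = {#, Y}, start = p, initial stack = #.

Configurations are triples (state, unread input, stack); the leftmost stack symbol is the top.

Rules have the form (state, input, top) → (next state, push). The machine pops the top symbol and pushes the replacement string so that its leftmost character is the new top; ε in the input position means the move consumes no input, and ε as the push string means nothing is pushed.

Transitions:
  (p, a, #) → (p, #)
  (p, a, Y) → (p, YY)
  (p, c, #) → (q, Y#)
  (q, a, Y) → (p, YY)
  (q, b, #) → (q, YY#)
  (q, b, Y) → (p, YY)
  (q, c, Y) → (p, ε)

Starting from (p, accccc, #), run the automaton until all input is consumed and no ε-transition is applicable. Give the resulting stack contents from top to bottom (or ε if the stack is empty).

(p, accccc, #) ⊢ (p, ccccc, #) ⊢ (q, cccc, Y#) ⊢ (p, ccc, #) ⊢ (q, cc, Y#) ⊢ (p, c, #) ⊢ (q, ε, Y#)
All input consumed in state q with stack Y#.

Y#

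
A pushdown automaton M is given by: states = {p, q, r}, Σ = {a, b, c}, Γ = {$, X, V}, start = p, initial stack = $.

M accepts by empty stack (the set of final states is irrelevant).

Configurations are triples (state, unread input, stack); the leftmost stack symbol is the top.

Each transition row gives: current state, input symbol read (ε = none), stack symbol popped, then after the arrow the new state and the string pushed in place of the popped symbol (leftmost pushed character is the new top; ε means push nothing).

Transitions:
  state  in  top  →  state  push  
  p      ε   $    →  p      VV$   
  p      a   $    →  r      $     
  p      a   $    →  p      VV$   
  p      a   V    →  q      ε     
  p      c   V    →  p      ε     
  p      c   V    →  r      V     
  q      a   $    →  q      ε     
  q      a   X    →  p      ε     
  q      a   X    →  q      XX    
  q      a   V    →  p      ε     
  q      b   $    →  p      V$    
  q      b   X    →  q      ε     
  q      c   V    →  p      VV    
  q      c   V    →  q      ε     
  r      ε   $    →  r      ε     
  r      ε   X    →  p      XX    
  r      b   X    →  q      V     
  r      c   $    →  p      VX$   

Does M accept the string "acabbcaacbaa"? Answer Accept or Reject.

One accepting computation: (p, acabbcaacbaa, $) ⊢ (r, cabbcaacbaa, $) ⊢ (p, abbcaacbaa, VX$) ⊢ (q, bbcaacbaa, X$) ⊢ (q, bcaacbaa, $) ⊢ (p, caacbaa, V$) ⊢ (p, aacbaa, $) ⊢ (p, acbaa, VV$) ⊢ (q, cbaa, V$) ⊢ (q, baa, $) ⊢ (p, aa, V$) ⊢ (q, a, $) ⊢ (q, ε, ε)
All input consumed and the stack is empty.

Accept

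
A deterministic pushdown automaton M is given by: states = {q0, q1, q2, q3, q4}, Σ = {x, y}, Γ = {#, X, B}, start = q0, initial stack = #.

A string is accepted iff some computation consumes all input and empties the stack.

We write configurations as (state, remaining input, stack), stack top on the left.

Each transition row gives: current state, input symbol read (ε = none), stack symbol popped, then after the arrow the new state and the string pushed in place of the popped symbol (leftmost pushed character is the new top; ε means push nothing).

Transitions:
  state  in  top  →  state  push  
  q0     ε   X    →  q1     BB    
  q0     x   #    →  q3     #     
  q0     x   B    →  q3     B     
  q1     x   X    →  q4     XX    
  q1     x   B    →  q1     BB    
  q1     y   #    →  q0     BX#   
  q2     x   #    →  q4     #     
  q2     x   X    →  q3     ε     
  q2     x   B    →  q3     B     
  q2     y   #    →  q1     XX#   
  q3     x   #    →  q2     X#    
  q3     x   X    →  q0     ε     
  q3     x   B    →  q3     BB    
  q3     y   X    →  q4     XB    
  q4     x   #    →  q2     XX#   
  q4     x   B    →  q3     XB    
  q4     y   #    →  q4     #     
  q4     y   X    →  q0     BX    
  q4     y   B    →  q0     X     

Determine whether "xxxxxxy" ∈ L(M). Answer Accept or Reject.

Reject

(q0, xxxxxxy, #)
  read x, top #: go to q3, push # → (q3, xxxxxy, #)
  read x, top #: go to q2, push X# → (q2, xxxxy, X#)
  read x, top X: go to q3, push ε → (q3, xxxy, #)
  read x, top #: go to q2, push X# → (q2, xxy, X#)
  read x, top X: go to q3, push ε → (q3, xy, #)
  read x, top #: go to q2, push X# → (q2, y, X#)
No transition applies at (q2, y, X#); input not fully consumed.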